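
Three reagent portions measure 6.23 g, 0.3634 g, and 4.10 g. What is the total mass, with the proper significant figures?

6.23 g + 0.3634 g + 4.10 g = 10.6934 g.
Addition/subtraction keeps the fewest decimal places: 6.23 → 2 decimal places, 0.3634 → 4 decimal places, 4.10 → 2 decimal places; limit is 2.
Rounded to 2 decimal places: 10.69 g.

10.69 g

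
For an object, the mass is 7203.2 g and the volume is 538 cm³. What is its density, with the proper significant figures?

density = 7203.2 g ÷ 538 cm³ = 13.3888475836… g/cm³.
7203.2 has 5 significant figures; 538 has 3.
Division/multiplication keeps the fewest: 3 significant figures.
Rounded: 13.4 g/cm³.

13.4 g/cm³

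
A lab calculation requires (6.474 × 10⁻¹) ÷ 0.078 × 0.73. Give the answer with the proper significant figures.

(6.474 × 10⁻¹) ÷ 0.078 × 0.73 = 6.059
Multiplication/division keeps the fewest significant figures: 6.474 × 10⁻¹ → 4 s.f., 0.078 → 2 s.f., 0.73 → 2 s.f.; limit is 2.
Rounded to 2 significant figures: 6.1.

6.1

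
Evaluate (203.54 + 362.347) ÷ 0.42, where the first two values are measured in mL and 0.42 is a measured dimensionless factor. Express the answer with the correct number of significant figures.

203.54 mL + 362.347 mL = 565.887 mL; the sum is limited to 2 decimal places (5 s.f.).
Carrying full precision, 565.887 ÷ 0.42 = 1347.35 mL; 0.42 has 2 s.f., so the result keeps min(5, 2) = 2 s.f.
Rounded to 2 significant figures: 1.3 × 10³ mL.

1.3 × 10³ mL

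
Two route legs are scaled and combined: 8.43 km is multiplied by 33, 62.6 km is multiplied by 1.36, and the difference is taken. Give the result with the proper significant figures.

1.9 × 10² km

8.43 × 33 = 278.19 → 2.8 × 10² km (2 s.f., last digit at the 10^1 place).
62.6 × 1.36 = 85.136 → 85.1 km (3 s.f., last digit at the 10^-1 place).
Difference: 193.054 km; keep the coarser place, 10^1.
Result: 1.9 × 10² km.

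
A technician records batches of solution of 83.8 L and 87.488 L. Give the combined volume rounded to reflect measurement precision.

83.8 L + 87.488 L = 171.288 L.
Addition/subtraction keeps the fewest decimal places: 83.8 → 1 decimal place, 87.488 → 3 decimal places; limit is 1.
Rounded to 1 decimal place: 171.3 L.

171.3 L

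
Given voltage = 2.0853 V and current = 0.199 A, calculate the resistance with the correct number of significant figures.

resistance = 2.0853 V ÷ 0.199 A = 10.4788944724… Ω.
2.0853 has 5 significant figures; 0.199 has 3.
Division/multiplication keeps the fewest: 3 significant figures.
Rounded: 10.5 Ω.

10.5 Ω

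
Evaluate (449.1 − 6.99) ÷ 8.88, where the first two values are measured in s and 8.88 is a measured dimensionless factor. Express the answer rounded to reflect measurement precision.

49.8 s

449.1 s − 6.99 s = 442.11 s; the difference is limited to 1 decimal place (4 s.f.).
Carrying full precision, 442.11 ÷ 8.88 = 49.7871621622… s; 8.88 has 3 s.f., so the result keeps min(4, 3) = 3 s.f.
Rounded to 3 significant figures: 49.8 s.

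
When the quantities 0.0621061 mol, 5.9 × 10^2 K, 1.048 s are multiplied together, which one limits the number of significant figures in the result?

0.0621061 mol → 6 s.f.; 5.9 × 10^2 K → 2 s.f.; 1.048 s → 4 s.f.
The fewest is 2 significant figures, from 5.9 × 10^2 K.

5.9 × 10^2 K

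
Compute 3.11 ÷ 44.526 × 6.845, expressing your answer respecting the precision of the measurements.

0.478

3.11 ÷ 44.526 × 6.845 = 0.47810155864…
Multiplication/division keeps the fewest significant figures: 3.11 → 3 s.f., 44.526 → 5 s.f., 6.845 → 4 s.f.; limit is 3.
Rounded to 3 significant figures: 0.478.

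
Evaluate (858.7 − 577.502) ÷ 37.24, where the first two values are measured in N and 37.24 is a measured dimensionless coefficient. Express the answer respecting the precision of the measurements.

7.551 N

858.7 N − 577.502 N = 281.198 N; the difference is limited to 1 decimal place (4 s.f.).
Carrying full precision, 281.198 ÷ 37.24 = 7.55096670247… N; 37.24 has 4 s.f., so the result keeps min(4, 4) = 4 s.f.
Rounded to 4 significant figures: 7.551 N.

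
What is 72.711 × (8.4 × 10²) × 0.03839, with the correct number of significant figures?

2.3 × 10³

72.711 × (8.4 × 10²) × 0.03839 = 2344.7552436
Multiplication/division keeps the fewest significant figures: 72.711 → 5 s.f., 8.4 × 10² → 2 s.f., 0.03839 → 4 s.f.; limit is 2.
Rounded to 2 significant figures: 2.3 × 10³.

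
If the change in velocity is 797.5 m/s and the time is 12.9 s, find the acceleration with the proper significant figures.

acceleration = 797.5 m/s ÷ 12.9 s = 61.8217054264… m/s².
797.5 has 4 significant figures; 12.9 has 3.
Division/multiplication keeps the fewest: 3 significant figures.
Rounded: 61.8 m/s².

61.8 m/s²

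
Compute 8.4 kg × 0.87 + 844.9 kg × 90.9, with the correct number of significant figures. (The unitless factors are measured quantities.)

7.68 × 10^4 kg

8.4 × 0.87 = 7.308 → 7.3 kg (2 s.f., last digit at the 10^-1 place).
844.9 × 90.9 = 76801.41 → 7.68 × 10^4 kg (3 s.f., last digit at the 10^2 place).
Sum: 76808.718 kg; keep the coarser place, 10^2.
Result: 7.68 × 10^4 kg.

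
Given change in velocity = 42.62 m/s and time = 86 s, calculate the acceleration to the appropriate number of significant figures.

0.50 m/s²

acceleration = 42.62 m/s ÷ 86 s = 0.495581395349… m/s².
42.62 has 4 significant figures; 86 has 2.
Division/multiplication keeps the fewest: 2 significant figures.
Rounded: 0.50 m/s².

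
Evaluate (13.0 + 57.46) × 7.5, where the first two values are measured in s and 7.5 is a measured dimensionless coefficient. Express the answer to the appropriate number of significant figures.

13.0 s + 57.46 s = 70.46 s; the sum is limited to 1 decimal place (3 s.f.).
Carrying full precision, 70.46 × 7.5 = 528.45 s; 7.5 has 2 s.f., so the result keeps min(3, 2) = 2 s.f.
Rounded to 2 significant figures: 5.3 × 10² s.

5.3 × 10² s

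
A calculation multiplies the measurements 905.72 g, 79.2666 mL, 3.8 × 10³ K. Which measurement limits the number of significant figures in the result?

905.72 g → 5 s.f.; 79.2666 mL → 6 s.f.; 3.8 × 10³ K → 2 s.f.
The fewest is 2 significant figures, from 3.8 × 10³ K.

3.8 × 10³ K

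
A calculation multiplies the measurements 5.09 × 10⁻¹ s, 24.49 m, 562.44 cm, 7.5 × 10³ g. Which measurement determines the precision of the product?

5.09 × 10⁻¹ s → 3 s.f.; 24.49 m → 4 s.f.; 562.44 cm → 5 s.f.; 7.5 × 10³ g → 2 s.f.
The fewest is 2 significant figures, from 7.5 × 10³ g.

7.5 × 10³ g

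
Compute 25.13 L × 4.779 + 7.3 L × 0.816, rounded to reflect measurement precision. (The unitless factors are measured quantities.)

126.1 L

25.13 × 4.779 = 120.09627 → 120.1 L (4 s.f., last digit at the 10^-1 place).
7.3 × 0.816 = 5.9568 → 6.0 L (2 s.f., last digit at the 10^-1 place).
Sum: 126.05307 L; keep the coarser place, 10^-1.
Result: 126.1 L.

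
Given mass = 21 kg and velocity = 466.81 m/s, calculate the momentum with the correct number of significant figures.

momentum = 21 kg × 466.81 m/s = 9803.01 kg·m/s.
21 has 2 significant figures; 466.81 has 5.
Division/multiplication keeps the fewest: 2 significant figures.
Rounded: 9.8 × 10³ kg·m/s.

9.8 × 10³ kg·m/s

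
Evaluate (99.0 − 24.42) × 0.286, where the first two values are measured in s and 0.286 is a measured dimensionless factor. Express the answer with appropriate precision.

99.0 s − 24.42 s = 74.58 s; the difference is limited to 1 decimal place (3 s.f.).
Carrying full precision, 74.58 × 0.286 = 21.32988 s; 0.286 has 3 s.f., so the result keeps min(3, 3) = 3 s.f.
Rounded to 3 significant figures: 21.3 s.

21.3 s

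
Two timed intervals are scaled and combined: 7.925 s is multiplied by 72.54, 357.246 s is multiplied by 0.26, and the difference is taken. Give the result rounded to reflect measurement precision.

482 s

7.925 × 72.54 = 574.8795 → 574.9 s (4 s.f., last digit at the 10^-1 place).
357.246 × 0.26 = 92.88396 → 93 s (2 s.f., last digit at the 10^0 place).
Difference: 481.99554 s; keep the coarser place, 10^0.
Result: 482 s.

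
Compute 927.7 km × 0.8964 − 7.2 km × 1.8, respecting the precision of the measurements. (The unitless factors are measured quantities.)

927.7 × 0.8964 = 831.59028 → 831.6 km (4 s.f., last digit at the 10^-1 place).
7.2 × 1.8 = 12.96 → 13 km (2 s.f., last digit at the 10^0 place).
Difference: 818.63028 km; keep the coarser place, 10^0.
Result: 819 km.

819 km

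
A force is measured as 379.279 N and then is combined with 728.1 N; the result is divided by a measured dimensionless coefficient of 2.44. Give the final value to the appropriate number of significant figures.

454 N

379.279 N + 728.1 N = 1107.379 N; the sum is limited to 1 decimal place (5 s.f.).
Carrying full precision, 1107.379 ÷ 2.44 = 453.843852459… N; 2.44 has 3 s.f., so the result keeps min(5, 3) = 3 s.f.
Rounded to 3 significant figures: 454 N.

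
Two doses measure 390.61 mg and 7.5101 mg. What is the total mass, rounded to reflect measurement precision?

390.61 mg + 7.5101 mg = 398.1201 mg.
Addition/subtraction keeps the fewest decimal places: 390.61 → 2 decimal places, 7.5101 → 4 decimal places; limit is 2.
Rounded to 2 decimal places: 398.12 mg.

398.12 mg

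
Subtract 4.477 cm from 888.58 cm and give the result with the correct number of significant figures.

8.8410 × 10² cm

888.58 cm − 4.477 cm = 884.103 cm.
Addition/subtraction keeps the fewest decimal places: 888.58 → 2 decimal places, 4.477 → 3 decimal places; limit is 2.
Rounded to 2 decimal places: 8.8410 × 10² cm.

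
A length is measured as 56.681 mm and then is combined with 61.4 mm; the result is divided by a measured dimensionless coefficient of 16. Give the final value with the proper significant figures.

56.681 mm + 61.4 mm = 118.081 mm; the sum is limited to 1 decimal place (4 s.f.).
Carrying full precision, 118.081 ÷ 16 = 7.3800625 mm; 16 has 2 s.f., so the result keeps min(4, 2) = 2 s.f.
Rounded to 2 significant figures: 7.4 mm.

7.4 mm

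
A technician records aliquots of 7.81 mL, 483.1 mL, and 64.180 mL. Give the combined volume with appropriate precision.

555.1 mL

7.81 mL + 483.1 mL + 64.180 mL = 555.090 mL.
Addition/subtraction keeps the fewest decimal places: 7.81 → 2 decimal places, 483.1 → 1 decimal place, 64.180 → 3 decimal places; limit is 1.
Rounded to 1 decimal place: 555.1 mL.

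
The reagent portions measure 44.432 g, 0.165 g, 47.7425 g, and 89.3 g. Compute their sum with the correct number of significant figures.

181.6 g

44.432 g + 0.165 g + 47.7425 g + 89.3 g = 181.6395 g.
Addition/subtraction keeps the fewest decimal places: 44.432 → 3 decimal places, 0.165 → 3 decimal places, 47.7425 → 4 decimal places, 89.3 → 1 decimal place; limit is 1.
Rounded to 1 decimal place: 181.6 g.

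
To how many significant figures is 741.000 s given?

741.000: trailing zeros after a decimal point are significant.

6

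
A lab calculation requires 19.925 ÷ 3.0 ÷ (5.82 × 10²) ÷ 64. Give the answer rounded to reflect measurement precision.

1.8 × 10⁻⁴

19.925 ÷ 3.0 ÷ (5.82 × 10²) ÷ 64 = 0.000178309349943…
Multiplication/division keeps the fewest significant figures: 19.925 → 5 s.f., 3.0 → 2 s.f., 5.82 × 10² → 3 s.f., 64 → 2 s.f.; limit is 2.
Rounded to 2 significant figures: 1.8 × 10⁻⁴.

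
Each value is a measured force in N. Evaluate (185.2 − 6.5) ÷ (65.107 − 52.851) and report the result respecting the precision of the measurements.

185.2 − 6.5 = 178.7, limited to 1 d.p. → 4 s.f.; 65.107 − 52.851 = 12.256, limited to 3 d.p. → 5 s.f.
Carrying full precision, 178.7 ÷ 12.256 = 14.580613577…; keep min(4, 5) = 4 s.f.
Rounded to 4 significant figures: 14.58.

14.58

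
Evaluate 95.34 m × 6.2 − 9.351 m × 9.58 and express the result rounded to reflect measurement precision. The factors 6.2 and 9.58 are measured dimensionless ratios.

95.34 × 6.2 = 591.108 → 5.9 × 10² m (2 s.f., last digit at the 10^1 place).
9.351 × 9.58 = 89.58258 → 89.6 m (3 s.f., last digit at the 10^-1 place).
Difference: 501.52542 m; keep the coarser place, 10^1.
Result: 5.0 × 10² m.

5.0 × 10² m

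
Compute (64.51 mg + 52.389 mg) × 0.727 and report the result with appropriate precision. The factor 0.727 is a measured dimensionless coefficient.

64.51 mg + 52.389 mg = 116.899 mg; the sum is limited to 2 decimal places (5 s.f.).
Carrying full precision, 116.899 × 0.727 = 84.985573 mg; 0.727 has 3 s.f., so the result keeps min(5, 3) = 3 s.f.
Rounded to 3 significant figures: 85.0 mg.

85.0 mg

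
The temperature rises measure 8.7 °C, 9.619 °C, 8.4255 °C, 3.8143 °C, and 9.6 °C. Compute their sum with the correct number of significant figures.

8.7 °C + 9.619 °C + 8.4255 °C + 3.8143 °C + 9.6 °C = 40.1588 °C.
Addition/subtraction keeps the fewest decimal places: 8.7 → 1 decimal place, 9.619 → 3 decimal places, 8.4255 → 4 decimal places, 3.8143 → 4 decimal places, 9.6 → 1 decimal place; limit is 1.
Rounded to 1 decimal place: 40.2 °C.

40.2 °C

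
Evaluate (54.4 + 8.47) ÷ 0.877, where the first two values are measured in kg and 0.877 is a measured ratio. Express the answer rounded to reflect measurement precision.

71.7 kg

54.4 kg + 8.47 kg = 62.87 kg; the sum is limited to 1 decimal place (3 s.f.).
Carrying full precision, 62.87 ÷ 0.877 = 71.6875712657… kg; 0.877 has 3 s.f., so the result keeps min(3, 3) = 3 s.f.
Rounded to 3 significant figures: 71.7 kg.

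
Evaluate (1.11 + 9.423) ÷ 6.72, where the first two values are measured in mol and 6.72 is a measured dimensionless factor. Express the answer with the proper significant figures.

1.11 mol + 9.423 mol = 10.533 mol; the sum is limited to 2 decimal places (4 s.f.).
Carrying full precision, 10.533 ÷ 6.72 = 1.56741071429… mol; 6.72 has 3 s.f., so the result keeps min(4, 3) = 3 s.f.
Rounded to 3 significant figures: 1.57 mol.

1.57 mol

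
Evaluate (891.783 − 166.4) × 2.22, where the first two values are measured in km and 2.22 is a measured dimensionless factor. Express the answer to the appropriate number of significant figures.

891.783 km − 166.4 km = 725.383 km; the difference is limited to 1 decimal place (4 s.f.).
Carrying full precision, 725.383 × 2.22 = 1610.35026 km; 2.22 has 3 s.f., so the result keeps min(4, 3) = 3 s.f.
Rounded to 3 significant figures: 1.61 × 10³ km.

1.61 × 10³ km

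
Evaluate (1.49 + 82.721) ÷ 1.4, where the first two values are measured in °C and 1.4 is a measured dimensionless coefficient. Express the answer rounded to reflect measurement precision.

60. °C

1.49 °C + 82.721 °C = 84.211 °C; the sum is limited to 2 decimal places (4 s.f.).
Carrying full precision, 84.211 ÷ 1.4 = 60.1507142857… °C; 1.4 has 2 s.f., so the result keeps min(4, 2) = 2 s.f.
Rounded to 2 significant figures: 60. °C.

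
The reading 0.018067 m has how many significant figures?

5

0.018067: leading zeros are not significant; zeros between nonzero digits are significant.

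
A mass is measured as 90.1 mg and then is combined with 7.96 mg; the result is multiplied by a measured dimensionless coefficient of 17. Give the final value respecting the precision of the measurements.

1.7 × 10^3 mg

90.1 mg + 7.96 mg = 98.06 mg; the sum is limited to 1 decimal place (3 s.f.).
Carrying full precision, 98.06 × 17 = 1667.02 mg; 17 has 2 s.f., so the result keeps min(3, 2) = 2 s.f.
Rounded to 2 significant figures: 1.7 × 10^3 mg.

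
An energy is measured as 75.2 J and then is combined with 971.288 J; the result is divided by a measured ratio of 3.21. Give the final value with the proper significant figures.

75.2 J + 971.288 J = 1046.488 J; the sum is limited to 1 decimal place (5 s.f.).
Carrying full precision, 1046.488 ÷ 3.21 = 326.008722741… J; 3.21 has 3 s.f., so the result keeps min(5, 3) = 3 s.f.
Rounded to 3 significant figures: 326 J.

326 J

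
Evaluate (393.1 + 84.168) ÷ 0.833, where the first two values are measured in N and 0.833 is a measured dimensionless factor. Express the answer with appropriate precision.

573 N

393.1 N + 84.168 N = 477.268 N; the sum is limited to 1 decimal place (4 s.f.).
Carrying full precision, 477.268 ÷ 0.833 = 572.950780312… N; 0.833 has 3 s.f., so the result keeps min(4, 3) = 3 s.f.
Rounded to 3 significant figures: 573 N.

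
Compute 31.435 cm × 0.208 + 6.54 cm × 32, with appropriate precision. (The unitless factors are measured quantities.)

2.2 × 10² cm

31.435 × 0.208 = 6.53848 → 6.54 cm (3 s.f., last digit at the 10^-2 place).
6.54 × 32 = 209.28 → 2.1 × 10² cm (2 s.f., last digit at the 10^1 place).
Sum: 215.81848 cm; keep the coarser place, 10^1.
Result: 2.2 × 10² cm.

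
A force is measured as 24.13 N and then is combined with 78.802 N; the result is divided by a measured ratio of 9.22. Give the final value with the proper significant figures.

11.2 N

24.13 N + 78.802 N = 102.932 N; the sum is limited to 2 decimal places (5 s.f.).
Carrying full precision, 102.932 ÷ 9.22 = 11.1639913232… N; 9.22 has 3 s.f., so the result keeps min(5, 3) = 3 s.f.
Rounded to 3 significant figures: 11.2 N.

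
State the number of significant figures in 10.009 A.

5

10.009: zeros between nonzero digits are significant.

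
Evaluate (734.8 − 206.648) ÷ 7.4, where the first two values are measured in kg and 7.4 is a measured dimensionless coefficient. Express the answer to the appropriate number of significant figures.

734.8 kg − 206.648 kg = 528.152 kg; the difference is limited to 1 decimal place (4 s.f.).
Carrying full precision, 528.152 ÷ 7.4 = 71.3718918919… kg; 7.4 has 2 s.f., so the result keeps min(4, 2) = 2 s.f.
Rounded to 2 significant figures: 71 kg.

71 kg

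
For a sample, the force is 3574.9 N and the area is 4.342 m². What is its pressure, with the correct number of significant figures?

pressure = 3574.9 N ÷ 4.342 m² = 823.330262552… Pa.
3574.9 has 5 significant figures; 4.342 has 4.
Division/multiplication keeps the fewest: 4 significant figures.
Rounded: 8.233 × 10^2 Pa.

8.233 × 10^2 Pa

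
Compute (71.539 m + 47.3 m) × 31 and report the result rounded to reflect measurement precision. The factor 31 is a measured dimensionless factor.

71.539 m + 47.3 m = 118.839 m; the sum is limited to 1 decimal place (4 s.f.).
Carrying full precision, 118.839 × 31 = 3684.009 m; 31 has 2 s.f., so the result keeps min(4, 2) = 2 s.f.
Rounded to 2 significant figures: 3.7 × 10^3 m.

3.7 × 10^3 m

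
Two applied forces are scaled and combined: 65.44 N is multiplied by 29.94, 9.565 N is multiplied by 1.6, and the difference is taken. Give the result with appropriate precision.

1944 N

65.44 × 29.94 = 1959.2736 → 1959 N (4 s.f., last digit at the 10^0 place).
9.565 × 1.6 = 15.304 → 15 N (2 s.f., last digit at the 10^0 place).
Difference: 1943.9696 N; keep the coarser place, 10^0.
Result: 1944 N.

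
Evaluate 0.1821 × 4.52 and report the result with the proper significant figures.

0.823

0.1821 × 4.52 = 0.823092
Multiplication/division keeps the fewest significant figures: 0.1821 → 4 s.f., 4.52 → 3 s.f.; limit is 3.
Rounded to 3 significant figures: 0.823.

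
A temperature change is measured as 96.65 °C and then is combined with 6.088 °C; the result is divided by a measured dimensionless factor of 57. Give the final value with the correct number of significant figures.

1.8 °C

96.65 °C + 6.088 °C = 102.738 °C; the sum is limited to 2 decimal places (5 s.f.).
Carrying full precision, 102.738 ÷ 57 = 1.80242105263… °C; 57 has 2 s.f., so the result keeps min(5, 2) = 2 s.f.
Rounded to 2 significant figures: 1.8 °C.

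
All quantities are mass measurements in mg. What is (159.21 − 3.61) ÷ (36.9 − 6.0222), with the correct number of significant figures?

5.04

159.21 − 3.61 = 155.60, limited to 2 d.p. → 5 s.f.; 36.9 − 6.0222 = 30.8778, limited to 1 d.p. → 3 s.f.
Carrying full precision, 155.60 ÷ 30.8778 = 5.03921911535…; keep min(5, 3) = 3 s.f.
Rounded to 3 significant figures: 5.04.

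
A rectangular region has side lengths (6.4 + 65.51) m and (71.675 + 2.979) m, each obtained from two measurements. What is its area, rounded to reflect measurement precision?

5.37 × 10³ m²

6.4 + 65.51 = 71.91, limited to 1 d.p. → 3 s.f.; 71.675 + 2.979 = 74.654, limited to 3 d.p. → 5 s.f.
Carrying full precision, 71.91 × 74.654 = 5368.36914; keep min(3, 5) = 3 s.f.
Rounded to 3 significant figures: 5.37 × 10³ m².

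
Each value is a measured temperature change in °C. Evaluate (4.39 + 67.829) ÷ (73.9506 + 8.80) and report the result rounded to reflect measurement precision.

4.39 + 67.829 = 72.219, limited to 2 d.p. → 4 s.f.; 73.9506 + 8.80 = 82.7506, limited to 2 d.p. → 4 s.f.
Carrying full precision, 72.219 ÷ 82.7506 = 0.872730832163…; keep min(4, 4) = 4 s.f.
Rounded to 4 significant figures: 0.8727.

0.8727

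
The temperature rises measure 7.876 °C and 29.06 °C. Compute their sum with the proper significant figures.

36.94 °C

7.876 °C + 29.06 °C = 36.936 °C.
Addition/subtraction keeps the fewest decimal places: 7.876 → 3 decimal places, 29.06 → 2 decimal places; limit is 2.
Rounded to 2 decimal places: 36.94 °C.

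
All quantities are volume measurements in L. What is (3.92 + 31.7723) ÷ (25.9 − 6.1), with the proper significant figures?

3.92 + 31.7723 = 35.6923, limited to 2 d.p. → 4 s.f.; 25.9 − 6.1 = 19.8, limited to 1 d.p. → 3 s.f.
Carrying full precision, 35.6923 ÷ 19.8 = 1.80264141414…; keep min(4, 3) = 3 s.f.
Rounded to 3 significant figures: 1.80.

1.80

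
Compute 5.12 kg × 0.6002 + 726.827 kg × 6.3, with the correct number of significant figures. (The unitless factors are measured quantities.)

5.12 × 0.6002 = 3.073024 → 3.07 kg (3 s.f., last digit at the 10^-2 place).
726.827 × 6.3 = 4579.0101 → 4.6 × 10³ kg (2 s.f., last digit at the 10^2 place).
Sum: 4582.083124 kg; keep the coarser place, 10^2.
Result: 4.6 × 10³ kg.

4.6 × 10³ kg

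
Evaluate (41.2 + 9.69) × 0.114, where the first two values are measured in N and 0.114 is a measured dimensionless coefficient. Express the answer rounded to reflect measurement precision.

41.2 N + 9.69 N = 50.89 N; the sum is limited to 1 decimal place (3 s.f.).
Carrying full precision, 50.89 × 0.114 = 5.80146 N; 0.114 has 3 s.f., so the result keeps min(3, 3) = 3 s.f.
Rounded to 3 significant figures: 5.80 N.

5.80 N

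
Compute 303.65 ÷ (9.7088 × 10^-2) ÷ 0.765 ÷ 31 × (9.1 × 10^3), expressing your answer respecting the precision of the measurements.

303.65 ÷ (9.7088 × 10^-2) ÷ 0.765 ÷ 31 × (9.1 × 10^3) = 1200123.64959…
Multiplication/division keeps the fewest significant figures: 303.65 → 5 s.f., 9.7088 × 10^-2 → 5 s.f., 0.765 → 3 s.f., 31 → 2 s.f., 9.1 × 10^3 → 2 s.f.; limit is 2.
Rounded to 2 significant figures: 1.2 × 10^6.

1.2 × 10^6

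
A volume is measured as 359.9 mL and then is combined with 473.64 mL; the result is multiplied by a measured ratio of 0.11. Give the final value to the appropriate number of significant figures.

92 mL

359.9 mL + 473.64 mL = 833.54 mL; the sum is limited to 1 decimal place (4 s.f.).
Carrying full precision, 833.54 × 0.11 = 91.6894 mL; 0.11 has 2 s.f., so the result keeps min(4, 2) = 2 s.f.
Rounded to 2 significant figures: 92 mL.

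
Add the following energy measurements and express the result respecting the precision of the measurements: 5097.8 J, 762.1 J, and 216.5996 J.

6.0765 × 10³ J

5097.8 J + 762.1 J + 216.5996 J = 6076.4996 J.
Addition/subtraction keeps the fewest decimal places: 5097.8 → 1 decimal place, 762.1 → 1 decimal place, 216.5996 → 4 decimal places; limit is 1.
Rounded to 1 decimal place: 6.0765 × 10³ J.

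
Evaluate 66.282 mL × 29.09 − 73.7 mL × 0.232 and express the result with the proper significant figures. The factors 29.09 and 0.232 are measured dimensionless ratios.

1911 mL

66.282 × 29.09 = 1928.14338 → 1928 mL (4 s.f., last digit at the 10^0 place).
73.7 × 0.232 = 17.0984 → 17.1 mL (3 s.f., last digit at the 10^-1 place).
Difference: 1911.04498 mL; keep the coarser place, 10^0.
Result: 1911 mL.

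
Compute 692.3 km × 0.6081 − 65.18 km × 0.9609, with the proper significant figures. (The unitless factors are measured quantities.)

692.3 × 0.6081 = 420.98763 → 421.0 km (4 s.f., last digit at the 10^-1 place).
65.18 × 0.9609 = 62.631462 → 62.63 km (4 s.f., last digit at the 10^-2 place).
Difference: 358.356168 km; keep the coarser place, 10^-1.
Result: 358.4 km.

358.4 km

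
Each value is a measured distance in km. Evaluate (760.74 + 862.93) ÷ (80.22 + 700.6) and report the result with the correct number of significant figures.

2.079

760.74 + 862.93 = 1623.67, limited to 2 d.p. → 6 s.f.; 80.22 + 700.6 = 780.82, limited to 1 d.p. → 4 s.f.
Carrying full precision, 1623.67 ÷ 780.82 = 2.07944212495…; keep min(6, 4) = 4 s.f.
Rounded to 4 significant figures: 2.079.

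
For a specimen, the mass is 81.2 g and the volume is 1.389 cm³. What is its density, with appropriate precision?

density = 81.2 g ÷ 1.389 cm³ = 58.4593232541… g/cm³.
81.2 has 3 significant figures; 1.389 has 4.
Division/multiplication keeps the fewest: 3 significant figures.
Rounded: 58.5 g/cm³.

58.5 g/cm³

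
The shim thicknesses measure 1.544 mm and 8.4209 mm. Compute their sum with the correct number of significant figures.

9.965 mm

1.544 mm + 8.4209 mm = 9.9649 mm.
Addition/subtraction keeps the fewest decimal places: 1.544 → 3 decimal places, 8.4209 → 4 decimal places; limit is 3.
Rounded to 3 decimal places: 9.965 mm.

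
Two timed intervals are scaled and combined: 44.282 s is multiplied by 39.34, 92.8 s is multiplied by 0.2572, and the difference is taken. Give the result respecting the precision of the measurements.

1718 s

44.282 × 39.34 = 1742.05388 → 1742 s (4 s.f., last digit at the 10^0 place).
92.8 × 0.2572 = 23.86816 → 23.9 s (3 s.f., last digit at the 10^-1 place).
Difference: 1718.18572 s; keep the coarser place, 10^0.
Result: 1718 s.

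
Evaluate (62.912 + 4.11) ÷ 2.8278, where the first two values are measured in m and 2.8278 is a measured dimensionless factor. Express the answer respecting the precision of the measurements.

23.70 m

62.912 m + 4.11 m = 67.022 m; the sum is limited to 2 decimal places (4 s.f.).
Carrying full precision, 67.022 ÷ 2.8278 = 23.7011104038… m; 2.8278 has 5 s.f., so the result keeps min(4, 5) = 4 s.f.
Rounded to 4 significant figures: 23.70 m.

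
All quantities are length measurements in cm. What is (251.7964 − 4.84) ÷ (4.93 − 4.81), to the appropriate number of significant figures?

251.7964 − 4.84 = 246.9564, limited to 2 d.p. → 5 s.f.; 4.93 − 4.81 = 0.12, limited to 2 d.p. → 2 s.f.
Carrying full precision, 246.9564 ÷ 0.12 = 2057.97; keep min(5, 2) = 2 s.f.
Rounded to 2 significant figures: 2.1 × 10^3.

2.1 × 10^3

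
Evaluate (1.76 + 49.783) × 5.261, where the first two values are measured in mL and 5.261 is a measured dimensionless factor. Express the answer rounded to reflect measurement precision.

1.76 mL + 49.783 mL = 51.543 mL; the sum is limited to 2 decimal places (4 s.f.).
Carrying full precision, 51.543 × 5.261 = 271.167723 mL; 5.261 has 4 s.f., so the result keeps min(4, 4) = 4 s.f.
Rounded to 4 significant figures: 271.2 mL.

271.2 mL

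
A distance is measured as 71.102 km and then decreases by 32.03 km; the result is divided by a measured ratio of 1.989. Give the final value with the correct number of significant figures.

71.102 km − 32.03 km = 39.072 km; the difference is limited to 2 decimal places (4 s.f.).
Carrying full precision, 39.072 ÷ 1.989 = 19.6440422323… km; 1.989 has 4 s.f., so the result keeps min(4, 4) = 4 s.f.
Rounded to 4 significant figures: 19.64 km.

19.64 km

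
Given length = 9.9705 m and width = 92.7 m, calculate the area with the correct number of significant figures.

area = 9.9705 m × 92.7 m = 924.26535 m².
9.9705 has 5 significant figures; 92.7 has 3.
Division/multiplication keeps the fewest: 3 significant figures.
Rounded: 924 m².

924 m²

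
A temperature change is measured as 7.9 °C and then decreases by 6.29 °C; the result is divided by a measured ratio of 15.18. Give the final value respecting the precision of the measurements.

7.9 °C − 6.29 °C = 1.61 °C; the difference is limited to 1 decimal place (2 s.f.).
Carrying full precision, 1.61 ÷ 15.18 = 0.106060606061… °C; 15.18 has 4 s.f., so the result keeps min(2, 4) = 2 s.f.
Rounded to 2 significant figures: 0.11 °C.

0.11 °C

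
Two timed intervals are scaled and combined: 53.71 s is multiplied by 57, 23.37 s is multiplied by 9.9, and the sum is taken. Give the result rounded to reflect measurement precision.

53.71 × 57 = 3061.47 → 3.1 × 10^3 s (2 s.f., last digit at the 10^2 place).
23.37 × 9.9 = 231.363 → 2.3 × 10^2 s (2 s.f., last digit at the 10^1 place).
Sum: 3292.833 s; keep the coarser place, 10^2.
Result: 3.3 × 10^3 s.

3.3 × 10^3 s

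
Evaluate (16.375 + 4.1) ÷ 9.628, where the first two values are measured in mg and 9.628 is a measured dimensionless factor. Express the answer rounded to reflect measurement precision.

2.13 mg

16.375 mg + 4.1 mg = 20.475 mg; the sum is limited to 1 decimal place (3 s.f.).
Carrying full precision, 20.475 ÷ 9.628 = 2.12660988783… mg; 9.628 has 4 s.f., so the result keeps min(3, 4) = 3 s.f.
Rounded to 3 significant figures: 2.13 mg.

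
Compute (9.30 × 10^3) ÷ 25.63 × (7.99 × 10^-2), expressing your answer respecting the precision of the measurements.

29.0

(9.30 × 10^3) ÷ 25.63 × (7.99 × 10^-2) = 28.9921966446…
Multiplication/division keeps the fewest significant figures: 9.30 × 10^3 → 3 s.f., 25.63 → 4 s.f., 7.99 × 10^-2 → 3 s.f.; limit is 3.
Rounded to 3 significant figures: 29.0.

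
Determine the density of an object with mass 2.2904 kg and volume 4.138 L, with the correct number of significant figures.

density = 2.2904 kg ÷ 4.138 L = 0.553504108265… kg/L.
2.2904 has 5 significant figures; 4.138 has 4.
Division/multiplication keeps the fewest: 4 significant figures.
Rounded: 0.5535 kg/L.

0.5535 kg/L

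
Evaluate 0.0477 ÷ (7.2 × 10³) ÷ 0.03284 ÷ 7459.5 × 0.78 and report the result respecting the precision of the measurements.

0.0477 ÷ (7.2 × 10³) ÷ 0.03284 ÷ 7459.5 × 0.78 = 2.10944214471 × 10^-8…
Multiplication/division keeps the fewest significant figures: 0.0477 → 3 s.f., 7.2 × 10³ → 2 s.f., 0.03284 → 4 s.f., 7459.5 → 5 s.f., 0.78 → 2 s.f.; limit is 2.
Rounded to 2 significant figures: 2.1 × 10⁻⁸.

2.1 × 10⁻⁸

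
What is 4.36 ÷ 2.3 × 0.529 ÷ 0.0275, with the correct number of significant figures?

36

4.36 ÷ 2.3 × 0.529 ÷ 0.0275 = 36.4654545455…
Multiplication/division keeps the fewest significant figures: 4.36 → 3 s.f., 2.3 → 2 s.f., 0.529 → 3 s.f., 0.0275 → 3 s.f.; limit is 2.
Rounded to 2 significant figures: 36.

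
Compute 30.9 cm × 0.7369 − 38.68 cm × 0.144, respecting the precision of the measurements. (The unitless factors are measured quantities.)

17.2 cm

30.9 × 0.7369 = 22.77021 → 22.8 cm (3 s.f., last digit at the 10^-1 place).
38.68 × 0.144 = 5.56992 → 5.57 cm (3 s.f., last digit at the 10^-2 place).
Difference: 17.20029 cm; keep the coarser place, 10^-1.
Result: 17.2 cm.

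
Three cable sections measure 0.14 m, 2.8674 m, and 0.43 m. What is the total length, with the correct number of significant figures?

3.44 m

0.14 m + 2.8674 m + 0.43 m = 3.4374 m.
Addition/subtraction keeps the fewest decimal places: 0.14 → 2 decimal places, 2.8674 → 4 decimal places, 0.43 → 2 decimal places; limit is 2.
Rounded to 2 decimal places: 3.44 m.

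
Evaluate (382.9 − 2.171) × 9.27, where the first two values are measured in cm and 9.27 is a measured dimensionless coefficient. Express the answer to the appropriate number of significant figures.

382.9 cm − 2.171 cm = 380.729 cm; the difference is limited to 1 decimal place (4 s.f.).
Carrying full precision, 380.729 × 9.27 = 3529.35783 cm; 9.27 has 3 s.f., so the result keeps min(4, 3) = 3 s.f.
Rounded to 3 significant figures: 3.53 × 10^3 cm.

3.53 × 10^3 cm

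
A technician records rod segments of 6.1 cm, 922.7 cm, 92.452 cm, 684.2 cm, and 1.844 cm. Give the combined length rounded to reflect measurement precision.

6.1 cm + 922.7 cm + 92.452 cm + 684.2 cm + 1.844 cm = 1707.296 cm.
Addition/subtraction keeps the fewest decimal places: 6.1 → 1 decimal place, 922.7 → 1 decimal place, 92.452 → 3 decimal places, 684.2 → 1 decimal place, 1.844 → 3 decimal places; limit is 1.
Rounded to 1 decimal place: 1707.3 cm.

1707.3 cm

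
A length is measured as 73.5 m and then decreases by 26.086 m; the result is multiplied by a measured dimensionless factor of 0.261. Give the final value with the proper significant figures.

73.5 m − 26.086 m = 47.414 m; the difference is limited to 1 decimal place (3 s.f.).
Carrying full precision, 47.414 × 0.261 = 12.375054 m; 0.261 has 3 s.f., so the result keeps min(3, 3) = 3 s.f.
Rounded to 3 significant figures: 12.4 m.

12.4 m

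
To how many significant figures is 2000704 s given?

2000704: zeros between nonzero digits are significant.

7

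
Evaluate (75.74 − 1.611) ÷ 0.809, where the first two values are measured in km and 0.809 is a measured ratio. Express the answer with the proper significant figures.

75.74 km − 1.611 km = 74.129 km; the difference is limited to 2 decimal places (4 s.f.).
Carrying full precision, 74.129 ÷ 0.809 = 91.630407911… km; 0.809 has 3 s.f., so the result keeps min(4, 3) = 3 s.f.
Rounded to 3 significant figures: 91.6 km.

91.6 km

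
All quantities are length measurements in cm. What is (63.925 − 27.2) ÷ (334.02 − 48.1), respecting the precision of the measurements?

0.128

63.925 − 27.2 = 36.725, limited to 1 d.p. → 3 s.f.; 334.02 − 48.1 = 285.92, limited to 1 d.p. → 4 s.f.
Carrying full precision, 36.725 ÷ 285.92 = 0.128445019586…; keep min(3, 4) = 3 s.f.
Rounded to 3 significant figures: 0.128.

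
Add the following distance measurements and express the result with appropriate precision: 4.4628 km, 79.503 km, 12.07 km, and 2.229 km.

98.26 km

4.4628 km + 79.503 km + 12.07 km + 2.229 km = 98.2648 km.
Addition/subtraction keeps the fewest decimal places: 4.4628 → 4 decimal places, 79.503 → 3 decimal places, 12.07 → 2 decimal places, 2.229 → 3 decimal places; limit is 2.
Rounded to 2 decimal places: 98.26 km.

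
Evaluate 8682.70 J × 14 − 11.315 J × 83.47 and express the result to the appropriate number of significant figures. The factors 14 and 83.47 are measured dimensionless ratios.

1.2 × 10^5 J

8682.70 × 14 = 121557.8 → 1.2 × 10^5 J (2 s.f., last digit at the 10^4 place).
11.315 × 83.47 = 944.46305 → 944.5 J (4 s.f., last digit at the 10^-1 place).
Difference: 120613.33695 J; keep the coarser place, 10^4.
Result: 1.2 × 10^5 J.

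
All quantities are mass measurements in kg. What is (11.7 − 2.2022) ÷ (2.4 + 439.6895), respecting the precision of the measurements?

11.7 − 2.2022 = 9.4978, limited to 1 d.p. → 2 s.f.; 2.4 + 439.6895 = 442.0895, limited to 1 d.p. → 4 s.f.
Carrying full precision, 9.4978 ÷ 442.0895 = 0.0214838850504…; keep min(2, 4) = 2 s.f.
Rounded to 2 significant figures: 0.021.

0.021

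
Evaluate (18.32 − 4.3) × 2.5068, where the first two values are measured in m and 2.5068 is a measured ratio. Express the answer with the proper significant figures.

35.1 m

18.32 m − 4.3 m = 14.02 m; the difference is limited to 1 decimal place (3 s.f.).
Carrying full precision, 14.02 × 2.5068 = 35.145336 m; 2.5068 has 5 s.f., so the result keeps min(3, 5) = 3 s.f.
Rounded to 3 significant figures: 35.1 m.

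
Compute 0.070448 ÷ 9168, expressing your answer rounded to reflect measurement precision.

7.684 × 10⁻⁶

0.070448 ÷ 9168 = 0.00000768411867365…
Multiplication/division keeps the fewest significant figures: 0.070448 → 5 s.f., 9168 → 4 s.f.; limit is 4.
Rounded to 4 significant figures: 7.684 × 10⁻⁶.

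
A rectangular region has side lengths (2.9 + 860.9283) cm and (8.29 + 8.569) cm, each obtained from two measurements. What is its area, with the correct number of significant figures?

1.456 × 10^4 cm²

2.9 + 860.9283 = 863.8283, limited to 1 d.p. → 4 s.f.; 8.29 + 8.569 = 16.859, limited to 2 d.p. → 4 s.f.
Carrying full precision, 863.8283 × 16.859 = 14563.2813097; keep min(4, 4) = 4 s.f.
Rounded to 4 significant figures: 1.456 × 10^4 cm².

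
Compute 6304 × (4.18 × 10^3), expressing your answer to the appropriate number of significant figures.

6304 × (4.18 × 10^3) = 26350720
Multiplication/division keeps the fewest significant figures: 6304 → 4 s.f., 4.18 × 10^3 → 3 s.f.; limit is 3.
Rounded to 3 significant figures: 2.64 × 10^7.

2.64 × 10^7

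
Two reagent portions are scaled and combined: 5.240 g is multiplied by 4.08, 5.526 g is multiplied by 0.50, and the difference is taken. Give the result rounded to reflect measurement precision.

18.6 g

5.240 × 4.08 = 21.3792 → 21.4 g (3 s.f., last digit at the 10^-1 place).
5.526 × 0.50 = 2.763 → 2.8 g (2 s.f., last digit at the 10^-1 place).
Difference: 18.6162 g; keep the coarser place, 10^-1.
Result: 18.6 g.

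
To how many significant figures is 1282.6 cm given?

1282.6: every digit is nonzero and significant.

5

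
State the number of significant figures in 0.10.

0.10: leading zeros are not significant; trailing zeros after a decimal point are significant.

2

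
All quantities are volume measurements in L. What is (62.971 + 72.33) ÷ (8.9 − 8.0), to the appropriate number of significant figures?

2 × 10^2

62.971 + 72.33 = 135.301, limited to 2 d.p. → 5 s.f.; 8.9 − 8.0 = 0.9, limited to 1 d.p. → 1 s.f.
Carrying full precision, 135.301 ÷ 0.9 = 150.334444444…; keep min(5, 1) = 1 s.f.
Rounded to 1 significant figure: 2 × 10^2.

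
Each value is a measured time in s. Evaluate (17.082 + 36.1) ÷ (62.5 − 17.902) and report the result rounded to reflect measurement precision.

1.19

17.082 + 36.1 = 53.182, limited to 1 d.p. → 3 s.f.; 62.5 − 17.902 = 44.598, limited to 1 d.p. → 3 s.f.
Carrying full precision, 53.182 ÷ 44.598 = 1.19247499888…; keep min(3, 3) = 3 s.f.
Rounded to 3 significant figures: 1.19.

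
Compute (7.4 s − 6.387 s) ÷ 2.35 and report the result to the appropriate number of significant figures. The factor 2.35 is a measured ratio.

0.43 s

7.4 s − 6.387 s = 1.013 s; the difference is limited to 1 decimal place (2 s.f.).
Carrying full precision, 1.013 ÷ 2.35 = 0.431063829787… s; 2.35 has 3 s.f., so the result keeps min(2, 3) = 2 s.f.
Rounded to 2 significant figures: 0.43 s.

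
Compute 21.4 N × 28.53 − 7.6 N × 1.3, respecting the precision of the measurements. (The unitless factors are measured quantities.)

601 N

21.4 × 28.53 = 610.542 → 611 N (3 s.f., last digit at the 10^0 place).
7.6 × 1.3 = 9.88 → 9.9 N (2 s.f., last digit at the 10^-1 place).
Difference: 600.662 N; keep the coarser place, 10^0.
Result: 601 N.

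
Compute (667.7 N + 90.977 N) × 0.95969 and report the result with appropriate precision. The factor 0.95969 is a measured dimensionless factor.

728.1 N

667.7 N + 90.977 N = 758.677 N; the sum is limited to 1 decimal place (4 s.f.).
Carrying full precision, 758.677 × 0.95969 = 728.09473013 N; 0.95969 has 5 s.f., so the result keeps min(4, 5) = 4 s.f.
Rounded to 4 significant figures: 728.1 N.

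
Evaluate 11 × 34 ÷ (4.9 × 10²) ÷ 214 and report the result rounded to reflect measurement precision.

0.0036

11 × 34 ÷ (4.9 × 10²) ÷ 214 = 0.00356666030898…
Multiplication/division keeps the fewest significant figures: 11 → 2 s.f., 34 → 2 s.f., 4.9 × 10² → 2 s.f., 214 → 3 s.f.; limit is 2.
Rounded to 2 significant figures: 0.0036.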